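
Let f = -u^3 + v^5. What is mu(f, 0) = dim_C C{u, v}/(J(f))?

The Hessian of f at 0 has rank 0. Corank 2; j^3 = -u^3 is a perfect cube, so E-series; the 5-jet and mu = 8 give E_8.

8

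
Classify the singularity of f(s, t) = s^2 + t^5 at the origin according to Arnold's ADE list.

A_4

The Hessian of f at 0 is [[2, 0], [0, 0]] with rank 1, so corank 1. A Groebner basis of the Jacobian ideal J(f) in C{s,t} is {t^4, s}; counting standard monomials gives mu = 4. Corank 1: A-series; mu = 4 gives A_4.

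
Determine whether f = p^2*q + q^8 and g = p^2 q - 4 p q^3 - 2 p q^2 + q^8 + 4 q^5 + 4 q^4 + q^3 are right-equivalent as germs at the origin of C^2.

Yes.

The Hessian of f at 0 has rank 0. Corank 2; j^3 = p^2*q has shape L^2 M (L != M), so D-series; mu = 9 gives D_9. The Hessian of g at 0 has rank 0. Corank 2; j^3 = q*(p - q)^2 has shape L^2 M (L != M), so D-series; mu = 9 gives D_9. Both have type D_9, hence right-equivalent.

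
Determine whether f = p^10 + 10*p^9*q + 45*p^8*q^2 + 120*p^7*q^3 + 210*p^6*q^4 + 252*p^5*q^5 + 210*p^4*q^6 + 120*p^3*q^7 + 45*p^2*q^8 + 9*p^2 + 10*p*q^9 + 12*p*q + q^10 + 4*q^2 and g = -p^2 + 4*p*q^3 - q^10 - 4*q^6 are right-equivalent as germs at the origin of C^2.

The Hessian of f at 0 has rank 1. Corank 1: A-series; mu = 9 gives A_9. The Hessian of g at 0 has rank 1. Corank 1: A-series; mu = 9 gives A_9. Both have type A_9, hence right-equivalent.

Yes.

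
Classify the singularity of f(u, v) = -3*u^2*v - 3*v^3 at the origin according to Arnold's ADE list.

D4

The Hessian of f at 0 is [[0, 0], [0, 0]] with rank 0, so corank 2. A Groebner basis of the Jacobian ideal J(f) in C{u,v} is {v^3, u^2 + 3*v^2, u*v}; counting standard monomials gives mu = 4. Corank 2; j^3 = -3*v*(u^2 + v^2) splits into three distinct lines over C (the quadratic factor has nonzero discriminant), so D_4.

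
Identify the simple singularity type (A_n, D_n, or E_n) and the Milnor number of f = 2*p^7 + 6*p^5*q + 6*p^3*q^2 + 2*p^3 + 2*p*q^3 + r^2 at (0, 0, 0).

Type E_7, Milnor number mu = 7.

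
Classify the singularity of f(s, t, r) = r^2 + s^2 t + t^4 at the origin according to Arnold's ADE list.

D5

The Hessian of f at 0 is [[0, 0, 0], [0, 0, 0], [0, 0, 2]] with rank 1, so corank 2. A Groebner basis of the Jacobian ideal J(f) in C{s,t,r} is {s^3, s^2/4 + t^3, s*t, r}; counting standard monomials gives mu = 5. Corank 2; j^3 = s^2*t has shape L^2 M (L != M), so D-series; mu = 5 gives D_5.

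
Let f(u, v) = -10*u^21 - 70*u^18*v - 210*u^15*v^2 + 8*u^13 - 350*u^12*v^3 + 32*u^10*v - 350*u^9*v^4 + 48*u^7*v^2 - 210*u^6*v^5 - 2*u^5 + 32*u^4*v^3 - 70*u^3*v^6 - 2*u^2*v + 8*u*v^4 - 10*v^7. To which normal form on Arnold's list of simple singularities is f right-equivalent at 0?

D_{8}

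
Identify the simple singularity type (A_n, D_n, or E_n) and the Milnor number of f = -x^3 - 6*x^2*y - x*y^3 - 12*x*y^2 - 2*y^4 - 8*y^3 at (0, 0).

The Hessian of f at 0 is [[0, 0], [0, 0]] with rank 0, so corank 2. A Groebner basis of the Jacobian ideal J(f) in C{x,y} is {x^3 + 6*x^2*y + 48*x^2 + 192*x*y + 192*y^2, -6*x^2 + x*y^2 - 24*x*y - 24*y^2, 3*x^2 + 12*x*y + y^3 + 12*y^2}; counting standard monomials gives mu = 7. Corank 2; j^3 = -(x + 2*y)^3 is a perfect cube, so E-series; the 4-jet and mu = 7 give E_7.

Type E_{7}, Milnor number mu = 7.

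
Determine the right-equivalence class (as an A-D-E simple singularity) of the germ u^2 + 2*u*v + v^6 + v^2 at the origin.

The Hessian of f at 0 has rank 1. Corank 1: A-series; mu = 5 gives A_5.

A5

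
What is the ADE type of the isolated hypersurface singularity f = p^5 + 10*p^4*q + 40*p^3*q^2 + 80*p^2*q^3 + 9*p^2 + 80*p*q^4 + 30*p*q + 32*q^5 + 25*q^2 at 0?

The Hessian of f at 0 is [[18, 30], [30, 50]] with rank 1, so corank 1. A Groebner basis of the Jacobian ideal J(f) in C{p,q} is {q^4, p + 5*q/3}; counting standard monomials gives mu = 4. Corank 1: A-series; mu = 4 gives A_4.

A_{4}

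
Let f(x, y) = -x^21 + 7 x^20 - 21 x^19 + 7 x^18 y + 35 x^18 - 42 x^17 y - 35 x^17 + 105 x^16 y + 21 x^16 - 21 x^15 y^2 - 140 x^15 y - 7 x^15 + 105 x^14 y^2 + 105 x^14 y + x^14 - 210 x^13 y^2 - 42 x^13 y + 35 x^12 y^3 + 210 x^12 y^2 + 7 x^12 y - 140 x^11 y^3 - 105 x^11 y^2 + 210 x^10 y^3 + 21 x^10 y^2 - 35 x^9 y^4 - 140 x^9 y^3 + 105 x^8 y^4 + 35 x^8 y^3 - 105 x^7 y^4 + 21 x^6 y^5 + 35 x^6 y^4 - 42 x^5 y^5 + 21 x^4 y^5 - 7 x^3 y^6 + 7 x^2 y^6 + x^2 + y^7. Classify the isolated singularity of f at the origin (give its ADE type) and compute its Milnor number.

Type A6, Milnor number mu = 6.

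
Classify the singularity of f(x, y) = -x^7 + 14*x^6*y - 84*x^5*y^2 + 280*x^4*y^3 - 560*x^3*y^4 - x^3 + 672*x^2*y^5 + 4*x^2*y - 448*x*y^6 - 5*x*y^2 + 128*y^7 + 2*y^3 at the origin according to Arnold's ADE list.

D_{8}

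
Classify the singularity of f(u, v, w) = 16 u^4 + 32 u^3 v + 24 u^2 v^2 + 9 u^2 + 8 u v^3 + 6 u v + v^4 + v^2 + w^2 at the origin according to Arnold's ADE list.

A3

The Hessian of f at 0 has rank 2. Corank 1: A-series; mu = 3 gives A_3.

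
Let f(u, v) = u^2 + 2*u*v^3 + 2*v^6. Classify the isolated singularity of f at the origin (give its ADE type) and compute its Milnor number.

Type A_{5}, Milnor number mu = 5.

The Hessian of f at 0 is [[2, 0], [0, 0]] with rank 1, so corank 1. A Groebner basis of the Jacobian ideal J(f) in C{u,v} is {u*v^2, u + v^3, u^2}; counting standard monomials gives mu = 5. Corank 1: A-series; mu = 5 gives A_5.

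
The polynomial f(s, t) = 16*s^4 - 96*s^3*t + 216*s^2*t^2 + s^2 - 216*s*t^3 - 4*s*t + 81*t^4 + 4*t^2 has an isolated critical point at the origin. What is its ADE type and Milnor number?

Type A_{3}, Milnor number mu = 3.

The Hessian of f at 0 is [[2, -4], [-4, 8]] with rank 1, so corank 1. A Groebner basis of the Jacobian ideal J(f) in C{s,t} is {t^3, s - 2*t}; counting standard monomials gives mu = 3. Corank 1: A-series; mu = 3 gives A_3.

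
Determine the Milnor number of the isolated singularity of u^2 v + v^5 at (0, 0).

The Hessian of f at 0 has rank 0. Corank 2; j^3 = u^2*v has shape L^2 M (L != M), so D-series; mu = 6 gives D_6.

6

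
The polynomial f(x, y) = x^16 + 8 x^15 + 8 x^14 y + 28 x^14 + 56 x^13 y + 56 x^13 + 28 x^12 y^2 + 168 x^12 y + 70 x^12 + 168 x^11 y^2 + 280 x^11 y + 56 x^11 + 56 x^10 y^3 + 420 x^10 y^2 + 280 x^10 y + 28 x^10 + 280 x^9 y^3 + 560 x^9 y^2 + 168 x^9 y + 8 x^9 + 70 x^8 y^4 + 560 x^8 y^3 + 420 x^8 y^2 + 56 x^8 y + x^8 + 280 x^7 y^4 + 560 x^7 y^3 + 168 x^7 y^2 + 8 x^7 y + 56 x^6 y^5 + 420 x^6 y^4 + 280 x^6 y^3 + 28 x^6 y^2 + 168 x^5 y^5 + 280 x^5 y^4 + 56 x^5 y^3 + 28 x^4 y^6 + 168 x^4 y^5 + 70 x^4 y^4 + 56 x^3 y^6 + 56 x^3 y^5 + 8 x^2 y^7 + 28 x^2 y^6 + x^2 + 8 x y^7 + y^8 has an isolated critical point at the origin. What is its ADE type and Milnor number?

The Hessian of f at 0 has rank 1. Corank 1: A-series; mu = 7 gives A_7.

Type A_7, Milnor number mu = 7.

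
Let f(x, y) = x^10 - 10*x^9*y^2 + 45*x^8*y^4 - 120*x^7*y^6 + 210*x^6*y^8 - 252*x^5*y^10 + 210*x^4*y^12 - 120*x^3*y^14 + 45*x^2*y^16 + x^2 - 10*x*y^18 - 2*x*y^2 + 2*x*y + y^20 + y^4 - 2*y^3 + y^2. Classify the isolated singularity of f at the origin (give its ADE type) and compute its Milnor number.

Type A9, Milnor number mu = 9.

The Hessian of f at 0 has rank 1. Corank 1: A-series; mu = 9 gives A_9.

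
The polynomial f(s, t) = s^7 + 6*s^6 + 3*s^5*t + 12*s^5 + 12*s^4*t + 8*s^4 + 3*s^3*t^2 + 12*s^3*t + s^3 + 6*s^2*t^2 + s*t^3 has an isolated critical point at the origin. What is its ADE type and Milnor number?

Type E_7, Milnor number mu = 7.

The Hessian of f at 0 has rank 0. Corank 2; j^3 = s^3 is a perfect cube, so E-series; the 4-jet and mu = 7 give E_7.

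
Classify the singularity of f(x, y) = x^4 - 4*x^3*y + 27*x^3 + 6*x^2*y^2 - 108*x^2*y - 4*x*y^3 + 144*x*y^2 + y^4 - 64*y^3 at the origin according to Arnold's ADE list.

The Hessian of f at 0 has rank 0. Corank 2; j^3 = (3*x - 4*y)^3 is a perfect cube, so E-series; the 4-jet and mu = 6 give E_6.

E_{6}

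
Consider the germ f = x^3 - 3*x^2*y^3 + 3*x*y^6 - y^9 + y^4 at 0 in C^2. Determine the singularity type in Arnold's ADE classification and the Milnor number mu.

Type E_{6}, Milnor number mu = 6.

The Hessian of f at 0 is [[0, 0], [0, 0]] with rank 0, so corank 2. A Groebner basis of the Jacobian ideal J(f) in C{x,y} is {y^3, x^2}; counting standard monomials gives mu = 6. Corank 2; j^3 = x^3 is a perfect cube, so E-series; the 4-jet and mu = 6 give E_6.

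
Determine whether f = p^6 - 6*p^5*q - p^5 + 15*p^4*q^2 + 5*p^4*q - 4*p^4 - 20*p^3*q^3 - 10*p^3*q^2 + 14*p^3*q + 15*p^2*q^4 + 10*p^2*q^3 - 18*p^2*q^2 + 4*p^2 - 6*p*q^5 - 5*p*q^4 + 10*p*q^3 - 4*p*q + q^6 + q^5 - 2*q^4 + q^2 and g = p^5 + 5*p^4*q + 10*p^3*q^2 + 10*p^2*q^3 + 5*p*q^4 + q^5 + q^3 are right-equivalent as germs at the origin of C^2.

The Hessian of f at 0 has rank 1. Corank 1: A-series; mu = 4 gives A_4. The Hessian of g at 0 has rank 0. Corank 2; j^3 = q^3 is a perfect cube, so E-series; the 5-jet and mu = 8 give E_8. f is A_4 but g is E_8, hence not right-equivalent.

No.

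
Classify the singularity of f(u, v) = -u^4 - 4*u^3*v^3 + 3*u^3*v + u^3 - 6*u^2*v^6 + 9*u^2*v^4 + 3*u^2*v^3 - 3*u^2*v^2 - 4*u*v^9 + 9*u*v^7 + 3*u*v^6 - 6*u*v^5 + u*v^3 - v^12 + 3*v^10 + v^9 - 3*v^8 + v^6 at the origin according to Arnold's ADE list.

E_{7}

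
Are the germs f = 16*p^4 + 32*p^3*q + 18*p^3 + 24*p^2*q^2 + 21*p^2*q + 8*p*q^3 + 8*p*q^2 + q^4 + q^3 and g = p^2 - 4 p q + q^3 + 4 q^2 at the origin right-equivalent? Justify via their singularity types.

No.

The Hessian of f at 0 has rank 0. Corank 2; j^3 = (2*p + q)*(3*p + q)^2 has shape L^2 M (L != M), so D-series; mu = 5 gives D_5. The Hessian of g at 0 has rank 1. Corank 1: A-series; mu = 2 gives A_2. f is D_5 but g is A_2, hence not right-equivalent.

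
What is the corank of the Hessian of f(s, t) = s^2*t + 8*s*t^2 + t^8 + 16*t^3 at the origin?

Hessian at 0 has rank 0.

2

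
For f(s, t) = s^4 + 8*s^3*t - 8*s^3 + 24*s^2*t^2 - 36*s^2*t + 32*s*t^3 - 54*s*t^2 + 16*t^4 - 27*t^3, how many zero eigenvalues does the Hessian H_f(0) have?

2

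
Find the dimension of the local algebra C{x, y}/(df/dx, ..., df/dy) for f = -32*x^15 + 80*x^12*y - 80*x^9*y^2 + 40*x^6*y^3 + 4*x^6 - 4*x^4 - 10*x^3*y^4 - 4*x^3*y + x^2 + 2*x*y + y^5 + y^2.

4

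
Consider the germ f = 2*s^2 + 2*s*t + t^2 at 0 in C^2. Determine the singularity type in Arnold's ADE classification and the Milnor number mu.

Type A_1, Milnor number mu = 1.

The Hessian of f at 0 is [[4, 2], [2, 2]] with rank 2, so corank 0. A Groebner basis of the Jacobian ideal J(f) in C{s,t} is {s, t}; counting standard monomials gives mu = 1. Corank 0: nondegenerate Morse point, so A_1.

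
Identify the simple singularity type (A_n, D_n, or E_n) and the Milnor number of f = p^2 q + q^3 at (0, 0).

Type D_{4}, Milnor number mu = 4.

The Hessian of f at 0 is [[0, 0], [0, 0]] with rank 0, so corank 2. A Groebner basis of the Jacobian ideal J(f) in C{p,q} is {q^3, p^2 + 3*q^2, p*q}; counting standard monomials gives mu = 4. Corank 2; j^3 = q*(p^2 + q^2) splits into three distinct lines over C (the quadratic factor has nonzero discriminant), so D_4.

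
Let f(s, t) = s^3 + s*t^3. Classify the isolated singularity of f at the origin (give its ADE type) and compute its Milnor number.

Type E_{7}, Milnor number mu = 7.

The Hessian of f at 0 has rank 0. Corank 2; j^3 = s^3 is a perfect cube, so E-series; the 4-jet and mu = 7 give E_7.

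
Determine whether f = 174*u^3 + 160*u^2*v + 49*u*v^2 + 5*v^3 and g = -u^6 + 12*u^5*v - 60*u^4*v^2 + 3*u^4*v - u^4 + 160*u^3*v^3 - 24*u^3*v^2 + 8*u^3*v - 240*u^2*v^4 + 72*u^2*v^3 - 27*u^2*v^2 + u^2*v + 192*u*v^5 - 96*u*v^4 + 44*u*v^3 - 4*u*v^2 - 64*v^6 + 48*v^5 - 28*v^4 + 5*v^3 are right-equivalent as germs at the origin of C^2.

Yes.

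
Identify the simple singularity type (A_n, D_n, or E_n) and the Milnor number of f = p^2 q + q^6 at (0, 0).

Type D_{7}, Milnor number mu = 7.

The Hessian of f at 0 is [[0, 0], [0, 0]] with rank 0, so corank 2. A Groebner basis of the Jacobian ideal J(f) in C{p,q} is {p^2/6 + q^5, p^3, p*q}; counting standard monomials gives mu = 7. Corank 2; j^3 = p^2*q has shape L^2 M (L != M), so D-series; mu = 7 gives D_7.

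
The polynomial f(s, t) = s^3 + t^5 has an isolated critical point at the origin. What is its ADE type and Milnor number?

The Hessian of f at 0 has rank 0. Corank 2; j^3 = s^3 is a perfect cube, so E-series; the 5-jet and mu = 8 give E_8.

Type E_8, Milnor number mu = 8.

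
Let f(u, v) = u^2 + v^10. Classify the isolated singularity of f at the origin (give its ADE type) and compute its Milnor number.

The Hessian of f at 0 has rank 1. Corank 1: A-series; mu = 9 gives A_9.

Type A_{9}, Milnor number mu = 9.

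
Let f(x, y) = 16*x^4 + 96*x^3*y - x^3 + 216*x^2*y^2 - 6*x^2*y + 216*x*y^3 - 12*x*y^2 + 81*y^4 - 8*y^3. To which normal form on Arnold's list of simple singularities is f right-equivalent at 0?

E_{6}

The Hessian of f at 0 is [[0, 0], [0, 0]] with rank 0, so corank 2. A Groebner basis of the Jacobian ideal J(f) in C{x,y} is {y^4, x*y^2 + 11*y^3/6, x^2 + 4*x*y + 4*y^2}; counting standard monomials gives mu = 6. Corank 2; j^3 = -(x + 2*y)^3 is a perfect cube, so E-series; the 4-jet and mu = 6 give E_6.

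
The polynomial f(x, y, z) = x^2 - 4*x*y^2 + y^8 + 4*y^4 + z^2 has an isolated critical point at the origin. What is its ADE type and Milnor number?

The Hessian of f at 0 has rank 2. Corank 1: A-series; mu = 7 gives A_7.

Type A_7, Milnor number mu = 7.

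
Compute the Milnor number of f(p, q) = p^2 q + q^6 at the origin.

7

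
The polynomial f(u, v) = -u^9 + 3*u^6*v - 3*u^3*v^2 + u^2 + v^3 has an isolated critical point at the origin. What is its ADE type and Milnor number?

The Hessian of f at 0 has rank 1. Corank 1: A-series; mu = 2 gives A_2.

Type A2, Milnor number mu = 2.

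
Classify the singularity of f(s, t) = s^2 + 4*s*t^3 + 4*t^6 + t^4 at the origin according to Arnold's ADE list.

A3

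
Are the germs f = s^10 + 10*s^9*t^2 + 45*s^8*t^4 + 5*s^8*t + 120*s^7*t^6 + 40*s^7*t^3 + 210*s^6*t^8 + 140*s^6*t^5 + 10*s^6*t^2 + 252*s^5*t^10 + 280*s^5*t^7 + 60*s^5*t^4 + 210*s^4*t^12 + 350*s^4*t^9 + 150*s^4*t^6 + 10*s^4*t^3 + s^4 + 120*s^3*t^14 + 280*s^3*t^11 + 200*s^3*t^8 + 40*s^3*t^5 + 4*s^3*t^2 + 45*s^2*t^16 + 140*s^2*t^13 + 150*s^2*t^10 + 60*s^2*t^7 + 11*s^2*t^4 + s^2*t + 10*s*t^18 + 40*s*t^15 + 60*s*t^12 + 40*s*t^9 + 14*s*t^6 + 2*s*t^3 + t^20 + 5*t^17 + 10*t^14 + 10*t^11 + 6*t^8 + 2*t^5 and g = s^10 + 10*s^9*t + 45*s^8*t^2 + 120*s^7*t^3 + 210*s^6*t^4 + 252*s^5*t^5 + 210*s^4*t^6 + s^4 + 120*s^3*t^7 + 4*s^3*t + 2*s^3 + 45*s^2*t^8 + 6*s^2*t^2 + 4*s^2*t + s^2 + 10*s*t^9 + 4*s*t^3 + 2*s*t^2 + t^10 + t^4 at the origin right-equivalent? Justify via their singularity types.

No.

The Hessian of f at 0 has rank 0. Corank 2; j^3 = s^2*t has shape L^2 M (L != M), so D-series; mu = 6 gives D_6. The Hessian of g at 0 has rank 1. Corank 1: A-series; mu = 9 gives A_9. f is D_6 but g is A_9, hence not right-equivalent.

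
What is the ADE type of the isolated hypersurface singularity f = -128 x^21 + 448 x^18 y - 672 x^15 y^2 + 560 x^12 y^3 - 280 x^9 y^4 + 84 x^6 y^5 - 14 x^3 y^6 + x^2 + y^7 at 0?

A_6

The Hessian of f at 0 is [[2, 0], [0, 0]] with rank 1, so corank 1. A Groebner basis of the Jacobian ideal J(f) in C{x,y} is {y^6, x}; counting standard monomials gives mu = 6. Corank 1: A-series; mu = 6 gives A_6.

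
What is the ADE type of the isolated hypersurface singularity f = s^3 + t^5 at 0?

E_{8}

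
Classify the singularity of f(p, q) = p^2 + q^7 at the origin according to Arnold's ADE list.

The Hessian of f at 0 has rank 1. Corank 1: A-series; mu = 6 gives A_6.

A_{6}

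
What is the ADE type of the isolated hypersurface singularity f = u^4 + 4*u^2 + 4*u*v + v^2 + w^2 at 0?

The Hessian of f at 0 has rank 2. Corank 1: A-series; mu = 3 gives A_3.

A_3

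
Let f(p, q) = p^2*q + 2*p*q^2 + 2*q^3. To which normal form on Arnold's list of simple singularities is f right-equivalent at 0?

The Hessian of f at 0 has rank 0. Corank 2; j^3 = q*(p^2 + 2*p*q + 2*q^2) splits into three distinct lines over C (the quadratic factor has nonzero discriminant), so D_4.

D4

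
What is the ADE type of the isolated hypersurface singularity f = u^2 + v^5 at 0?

A4

The Hessian of f at 0 has rank 1. Corank 1: A-series; mu = 4 gives A_4.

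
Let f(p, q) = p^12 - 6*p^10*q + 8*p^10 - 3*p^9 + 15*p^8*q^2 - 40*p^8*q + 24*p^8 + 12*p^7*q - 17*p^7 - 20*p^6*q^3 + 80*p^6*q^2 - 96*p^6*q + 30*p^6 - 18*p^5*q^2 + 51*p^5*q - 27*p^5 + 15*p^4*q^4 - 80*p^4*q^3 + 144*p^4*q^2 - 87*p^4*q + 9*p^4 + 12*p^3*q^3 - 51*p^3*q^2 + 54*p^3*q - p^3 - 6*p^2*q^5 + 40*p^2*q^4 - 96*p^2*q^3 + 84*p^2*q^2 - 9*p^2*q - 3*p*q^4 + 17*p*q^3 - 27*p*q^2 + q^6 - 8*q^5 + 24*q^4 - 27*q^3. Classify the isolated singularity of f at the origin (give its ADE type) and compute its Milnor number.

The Hessian of f at 0 has rank 0. Corank 2; j^3 = -(p + 3*q)^3 is a perfect cube, so E-series; the 4-jet and mu = 7 give E_7.

Type E7, Milnor number mu = 7.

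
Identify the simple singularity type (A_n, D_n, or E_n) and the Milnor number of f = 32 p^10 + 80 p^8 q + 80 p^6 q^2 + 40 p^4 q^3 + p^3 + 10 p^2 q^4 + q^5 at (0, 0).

Type E_{8}, Milnor number mu = 8.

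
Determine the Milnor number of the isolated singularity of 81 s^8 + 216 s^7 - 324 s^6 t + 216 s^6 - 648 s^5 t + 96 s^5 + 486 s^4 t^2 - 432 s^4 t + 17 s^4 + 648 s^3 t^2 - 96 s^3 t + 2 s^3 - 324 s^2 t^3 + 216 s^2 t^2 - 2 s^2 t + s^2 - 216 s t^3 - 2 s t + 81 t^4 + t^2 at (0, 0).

3

The Hessian of f at 0 is [[2, -2], [-2, 2]] with rank 1, so corank 1. A Groebner basis of the Jacobian ideal J(f) in C{s,t} is {s^2 + s - t, s*t + s - t, s + t^2 - t}; counting standard monomials gives mu = 3. Corank 1: A-series; mu = 3 gives A_3.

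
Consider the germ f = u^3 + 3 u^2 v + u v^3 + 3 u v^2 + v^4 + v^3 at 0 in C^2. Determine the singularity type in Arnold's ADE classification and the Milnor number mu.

Type E7, Milnor number mu = 7.

The Hessian of f at 0 is [[0, 0], [0, 0]] with rank 0, so corank 2. A Groebner basis of the Jacobian ideal J(f) in C{u,v} is {u^3 + 3*u^2*v + 6*u^2 + 12*u*v + 6*v^2, -3*u^2 + u*v^2 - 6*u*v - 3*v^2, 3*u^2 + 6*u*v + v^3 + 3*v^2}; counting standard monomials gives mu = 7. Corank 2; j^3 = (u + v)^3 is a perfect cube, so E-series; the 4-jet and mu = 7 give E_7.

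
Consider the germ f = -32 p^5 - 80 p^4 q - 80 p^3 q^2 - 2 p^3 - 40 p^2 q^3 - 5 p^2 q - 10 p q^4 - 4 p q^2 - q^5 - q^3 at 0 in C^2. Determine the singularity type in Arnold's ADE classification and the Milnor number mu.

The Hessian of f at 0 is [[0, 0], [0, 0]] with rank 0, so corank 2. A Groebner basis of the Jacobian ideal J(f) in C{p,q} is {p*q/10 + q^4 + q^2/10, p*q^2 + q^3, p^2 + 3*p*q/2 + q^2/2}; counting standard monomials gives mu = 6. Corank 2; j^3 = -(p + q)^2*(2*p + q) has shape L^2 M (L != M), so D-series; mu = 6 gives D_6.

Type D6, Milnor number mu = 6.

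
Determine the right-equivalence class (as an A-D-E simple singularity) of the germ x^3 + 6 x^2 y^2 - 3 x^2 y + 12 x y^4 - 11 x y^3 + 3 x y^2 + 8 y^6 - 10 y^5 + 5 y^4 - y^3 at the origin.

E_7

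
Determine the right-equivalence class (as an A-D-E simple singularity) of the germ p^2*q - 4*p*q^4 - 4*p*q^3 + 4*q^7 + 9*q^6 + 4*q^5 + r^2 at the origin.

D_{7}

The Hessian of f at 0 is [[0, 0, 0], [0, 0, 0], [0, 0, 2]] with rank 1, so corank 2. A Groebner basis of the Jacobian ideal J(f) in C{p,q,r} is {-p*q/2 + q^4 + q^3, p^3, p^2*q - 2*p^2 + 4*p*q - 8*q^3, -p^2 + p*q^2 + p*q - 2*q^3, r}; counting standard monomials gives mu = 7. Corank 2; j^3 = p^2*q has shape L^2 M (L != M), so D-series; mu = 7 gives D_7.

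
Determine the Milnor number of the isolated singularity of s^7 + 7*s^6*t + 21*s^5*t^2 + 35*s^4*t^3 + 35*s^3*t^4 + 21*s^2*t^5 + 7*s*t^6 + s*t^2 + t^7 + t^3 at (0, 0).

The Hessian of f at 0 is [[0, 0], [0, 0]] with rank 0, so corank 2. A Groebner basis of the Jacobian ideal J(f) in C{s,t} is {s^6 + t^2/7, t^3, s*t + t^2}; counting standard monomials gives mu = 8. Corank 2; j^3 = t^2*(s + t) has shape L^2 M (L != M), so D-series; mu = 8 gives D_8.

8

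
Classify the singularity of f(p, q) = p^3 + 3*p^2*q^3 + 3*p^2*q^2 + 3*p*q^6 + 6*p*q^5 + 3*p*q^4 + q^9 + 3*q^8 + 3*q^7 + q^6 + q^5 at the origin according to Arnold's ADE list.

The Hessian of f at 0 has rank 0. Corank 2; j^3 = p^3 is a perfect cube, so E-series; the 5-jet and mu = 8 give E_8.

E_8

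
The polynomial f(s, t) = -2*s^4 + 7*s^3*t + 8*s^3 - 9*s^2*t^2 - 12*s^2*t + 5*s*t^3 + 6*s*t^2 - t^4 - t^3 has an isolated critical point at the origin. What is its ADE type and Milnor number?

The Hessian of f at 0 has rank 0. Corank 2; j^3 = (2*s - t)^3 is a perfect cube, so E-series; the 4-jet and mu = 7 give E_7.

Type E_{7}, Milnor number mu = 7.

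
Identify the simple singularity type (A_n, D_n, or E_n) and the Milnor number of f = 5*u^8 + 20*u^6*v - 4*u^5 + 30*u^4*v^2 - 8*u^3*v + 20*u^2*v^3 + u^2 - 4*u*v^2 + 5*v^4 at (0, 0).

Type A3, Milnor number mu = 3.

The Hessian of f at 0 has rank 1. Corank 1: A-series; mu = 3 gives A_3.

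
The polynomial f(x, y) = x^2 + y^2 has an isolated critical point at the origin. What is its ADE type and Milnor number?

Type A_{1}, Milnor number mu = 1.

The Hessian of f at 0 has rank 2. Corank 0: nondegenerate Morse point, so A_1.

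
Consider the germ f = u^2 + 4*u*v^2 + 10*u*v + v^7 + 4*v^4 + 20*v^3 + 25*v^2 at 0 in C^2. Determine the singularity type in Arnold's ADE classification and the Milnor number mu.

The Hessian of f at 0 has rank 1. Corank 1: A-series; mu = 6 gives A_6.

Type A_{6}, Milnor number mu = 6.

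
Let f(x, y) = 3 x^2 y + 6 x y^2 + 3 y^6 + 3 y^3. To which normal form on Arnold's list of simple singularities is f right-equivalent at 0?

D_{7}

The Hessian of f at 0 has rank 0. Corank 2; j^3 = 3*y*(x + y)^2 has shape L^2 M (L != M), so D-series; mu = 7 gives D_7.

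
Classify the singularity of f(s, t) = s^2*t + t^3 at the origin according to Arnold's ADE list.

D4

The Hessian of f at 0 is [[0, 0], [0, 0]] with rank 0, so corank 2. A Groebner basis of the Jacobian ideal J(f) in C{s,t} is {t^3, s^2 + 3*t^2, s*t}; counting standard monomials gives mu = 4. Corank 2; j^3 = t*(s^2 + t^2) splits into three distinct lines over C (the quadratic factor has nonzero discriminant), so D_4.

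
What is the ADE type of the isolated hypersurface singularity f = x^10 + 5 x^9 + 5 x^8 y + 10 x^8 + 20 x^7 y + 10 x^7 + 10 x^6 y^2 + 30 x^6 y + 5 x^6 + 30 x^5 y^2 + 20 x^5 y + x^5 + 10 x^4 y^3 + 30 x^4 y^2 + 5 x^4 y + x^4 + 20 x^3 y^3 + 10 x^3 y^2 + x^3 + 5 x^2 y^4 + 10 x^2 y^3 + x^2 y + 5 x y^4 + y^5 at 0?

D_{6}

The Hessian of f at 0 has rank 0. Corank 2; j^3 = x^2*(x + y) has shape L^2 M (L != M), so D-series; mu = 6 gives D_6.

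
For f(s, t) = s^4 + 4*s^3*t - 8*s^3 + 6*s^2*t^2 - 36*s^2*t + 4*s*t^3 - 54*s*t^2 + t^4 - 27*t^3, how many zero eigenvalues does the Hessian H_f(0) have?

The Hessian at 0 is [[0, 0], [0, 0]] of rank 0; hence corank 2.

2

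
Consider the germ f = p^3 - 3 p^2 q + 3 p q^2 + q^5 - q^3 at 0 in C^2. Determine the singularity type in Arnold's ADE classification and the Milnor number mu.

Type E_8, Milnor number mu = 8.

The Hessian of f at 0 has rank 0. Corank 2; j^3 = (p - q)^3 is a perfect cube, so E-series; the 5-jet and mu = 8 give E_8.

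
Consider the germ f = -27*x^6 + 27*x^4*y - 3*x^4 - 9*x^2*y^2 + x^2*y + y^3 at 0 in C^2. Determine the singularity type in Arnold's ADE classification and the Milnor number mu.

Type D4, Milnor number mu = 4.

The Hessian of f at 0 is [[0, 0], [0, 0]] with rank 0, so corank 2. A Groebner basis of the Jacobian ideal J(f) in C{x,y} is {y^3, x^2 + 3*y^2, x*y}; counting standard monomials gives mu = 4. Corank 2; j^3 = y*(x^2 + y^2) splits into three distinct lines over C (the quadratic factor has nonzero discriminant), so D_4.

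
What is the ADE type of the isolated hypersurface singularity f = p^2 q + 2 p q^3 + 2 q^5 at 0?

The Hessian of f at 0 has rank 0. Corank 2; j^3 = p^2*q has shape L^2 M (L != M), so D-series; mu = 6 gives D_6.

D6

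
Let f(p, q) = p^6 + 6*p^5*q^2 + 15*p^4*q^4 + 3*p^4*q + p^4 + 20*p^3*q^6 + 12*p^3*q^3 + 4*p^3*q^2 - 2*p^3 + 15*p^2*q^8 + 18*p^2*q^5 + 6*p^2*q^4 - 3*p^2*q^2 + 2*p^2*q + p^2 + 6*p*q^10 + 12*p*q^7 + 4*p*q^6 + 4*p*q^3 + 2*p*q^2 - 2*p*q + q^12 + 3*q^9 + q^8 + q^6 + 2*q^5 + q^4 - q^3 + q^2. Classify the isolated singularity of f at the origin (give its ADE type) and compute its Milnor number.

The Hessian of f at 0 has rank 1. Corank 1: A-series; mu = 2 gives A_2.

Type A_2, Milnor number mu = 2.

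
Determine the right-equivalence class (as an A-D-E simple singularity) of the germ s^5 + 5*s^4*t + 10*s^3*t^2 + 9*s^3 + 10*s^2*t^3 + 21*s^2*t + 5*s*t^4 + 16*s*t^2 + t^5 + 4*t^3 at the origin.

The Hessian of f at 0 has rank 0. Corank 2; j^3 = (s + t)*(3*s + 2*t)^2 has shape L^2 M (L != M), so D-series; mu = 6 gives D_6.

D_{6}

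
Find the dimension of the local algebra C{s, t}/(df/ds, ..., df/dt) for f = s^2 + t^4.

The Hessian of f at 0 is [[2, 0], [0, 0]] with rank 1, so corank 1. A Groebner basis of the Jacobian ideal J(f) in C{s,t} is {t^3, s}; counting standard monomials gives mu = 3. Corank 1: A-series; mu = 3 gives A_3.

3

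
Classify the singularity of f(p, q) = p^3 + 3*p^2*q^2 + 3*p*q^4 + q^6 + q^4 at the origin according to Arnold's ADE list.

The Hessian of f at 0 is [[0, 0], [0, 0]] with rank 0, so corank 2. A Groebner basis of the Jacobian ideal J(f) in C{p,q} is {p^3, p^2*q, p^2/2 + p*q^2, q^3}; counting standard monomials gives mu = 6. Corank 2; j^3 = p^3 is a perfect cube, so E-series; the 4-jet and mu = 6 give E_6.

E_{6}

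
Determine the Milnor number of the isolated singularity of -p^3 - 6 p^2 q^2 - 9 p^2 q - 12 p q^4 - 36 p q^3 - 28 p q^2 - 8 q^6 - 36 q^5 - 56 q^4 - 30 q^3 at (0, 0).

4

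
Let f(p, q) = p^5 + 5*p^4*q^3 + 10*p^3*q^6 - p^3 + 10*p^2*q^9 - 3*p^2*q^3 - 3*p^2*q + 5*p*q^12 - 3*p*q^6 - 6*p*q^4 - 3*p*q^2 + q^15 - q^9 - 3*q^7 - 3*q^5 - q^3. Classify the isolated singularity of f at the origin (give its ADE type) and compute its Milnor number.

Type E_8, Milnor number mu = 8.

The Hessian of f at 0 has rank 0. Corank 2; j^3 = -(p + q)^3 is a perfect cube, so E-series; the 5-jet and mu = 8 give E_8.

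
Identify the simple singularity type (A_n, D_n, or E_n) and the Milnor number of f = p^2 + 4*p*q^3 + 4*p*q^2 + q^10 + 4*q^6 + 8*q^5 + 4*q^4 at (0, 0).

Type A_{9}, Milnor number mu = 9.

The Hessian of f at 0 is [[2, 0], [0, 0]] with rank 1, so corank 1. A Groebner basis of the Jacobian ideal J(f) in C{p,q} is {p^4 + 2*p^3/3 + 4*p^2*q - 20*p^2/3 - 56*p*q^2/3 + 16*p*q/3 - 16*p/3 - 32*q^2/3, p^3*q - p^3 - 4*p^2*q + 6*p^2 + 16*p*q^2 - 4*p*q + 4*p + 8*q^2, p^3/6 + p^2*q^2 - p^2*q + 4*p^2/3 + 10*p*q^2/3 - 2*p*q/3 + 2*p/3 + 4*q^2/3, p/2 + q^3 + q^2}; counting standard monomials gives mu = 9. Corank 1: A-series; mu = 9 gives A_9.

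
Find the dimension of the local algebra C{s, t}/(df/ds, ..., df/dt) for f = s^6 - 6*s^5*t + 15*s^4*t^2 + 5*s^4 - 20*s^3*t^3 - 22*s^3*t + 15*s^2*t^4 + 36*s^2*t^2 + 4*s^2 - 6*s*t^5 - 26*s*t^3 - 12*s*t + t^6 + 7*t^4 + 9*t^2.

The Hessian of f at 0 has rank 1. Corank 1: A-series; mu = 3 gives A_3.

3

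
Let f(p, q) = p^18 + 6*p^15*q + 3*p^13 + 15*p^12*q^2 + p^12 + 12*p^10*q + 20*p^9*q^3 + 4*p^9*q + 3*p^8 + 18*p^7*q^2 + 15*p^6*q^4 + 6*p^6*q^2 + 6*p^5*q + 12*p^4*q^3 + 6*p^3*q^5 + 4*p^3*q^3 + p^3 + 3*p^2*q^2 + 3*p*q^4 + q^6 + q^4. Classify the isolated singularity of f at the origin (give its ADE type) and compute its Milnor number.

The Hessian of f at 0 has rank 0. Corank 2; j^3 = p^3 is a perfect cube, so E-series; the 4-jet and mu = 6 give E_6.

Type E_6, Milnor number mu = 6.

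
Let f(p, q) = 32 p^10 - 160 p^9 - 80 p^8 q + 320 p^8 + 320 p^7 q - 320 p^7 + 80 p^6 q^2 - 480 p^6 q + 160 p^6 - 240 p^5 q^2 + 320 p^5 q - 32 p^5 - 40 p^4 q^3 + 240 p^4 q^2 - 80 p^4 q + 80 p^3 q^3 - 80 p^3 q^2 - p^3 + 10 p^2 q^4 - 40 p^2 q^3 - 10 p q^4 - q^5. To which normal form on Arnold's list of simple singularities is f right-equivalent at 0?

E_{8}

The Hessian of f at 0 is [[0, 0], [0, 0]] with rank 0, so corank 2. A Groebner basis of the Jacobian ideal J(f) in C{p,q} is {q^5, p*q^3 + q^4/8, p^2}; counting standard monomials gives mu = 8. Corank 2; j^3 = -p^3 is a perfect cube, so E-series; the 5-jet and mu = 8 give E_8.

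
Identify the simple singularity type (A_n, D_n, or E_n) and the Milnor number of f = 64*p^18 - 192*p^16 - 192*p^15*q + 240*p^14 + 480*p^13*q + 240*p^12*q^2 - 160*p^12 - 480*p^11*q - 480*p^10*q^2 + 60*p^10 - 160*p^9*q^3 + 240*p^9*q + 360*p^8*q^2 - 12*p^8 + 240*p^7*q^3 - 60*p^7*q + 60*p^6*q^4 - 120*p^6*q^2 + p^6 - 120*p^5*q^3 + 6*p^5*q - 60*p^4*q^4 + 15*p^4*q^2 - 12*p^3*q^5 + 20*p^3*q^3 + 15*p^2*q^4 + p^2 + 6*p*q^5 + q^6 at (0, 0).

Type A5, Milnor number mu = 5.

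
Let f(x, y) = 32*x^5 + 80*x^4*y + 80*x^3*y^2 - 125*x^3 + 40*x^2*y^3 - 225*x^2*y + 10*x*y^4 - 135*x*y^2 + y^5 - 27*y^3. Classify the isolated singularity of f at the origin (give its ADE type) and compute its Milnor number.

Type E_{8}, Milnor number mu = 8.

The Hessian of f at 0 is [[0, 0], [0, 0]] with rank 0, so corank 2. A Groebner basis of the Jacobian ideal J(f) in C{x,y} is {y^5, x*y^3 + 23*y^4/40, x^2 + 6*x*y/5 + 9*y^2/25}; counting standard monomials gives mu = 8. Corank 2; j^3 = -(5*x + 3*y)^3 is a perfect cube, so E-series; the 5-jet and mu = 8 give E_8.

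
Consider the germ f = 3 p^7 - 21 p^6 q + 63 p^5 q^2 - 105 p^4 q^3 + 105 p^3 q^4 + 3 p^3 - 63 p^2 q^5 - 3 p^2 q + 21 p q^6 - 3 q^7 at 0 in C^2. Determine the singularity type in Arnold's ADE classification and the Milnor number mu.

Type D_8, Milnor number mu = 8.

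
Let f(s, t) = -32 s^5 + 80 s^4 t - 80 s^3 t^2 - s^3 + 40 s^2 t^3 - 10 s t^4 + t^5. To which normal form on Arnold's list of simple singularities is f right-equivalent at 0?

E_8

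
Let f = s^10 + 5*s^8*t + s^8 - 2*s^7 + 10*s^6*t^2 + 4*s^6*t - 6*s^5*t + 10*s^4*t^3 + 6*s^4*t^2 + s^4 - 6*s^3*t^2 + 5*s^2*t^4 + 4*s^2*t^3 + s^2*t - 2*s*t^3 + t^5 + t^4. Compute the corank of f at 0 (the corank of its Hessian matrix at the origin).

2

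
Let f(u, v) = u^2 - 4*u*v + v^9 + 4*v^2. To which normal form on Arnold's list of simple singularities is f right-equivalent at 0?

The Hessian of f at 0 has rank 1. Corank 1: A-series; mu = 8 gives A_8.

A_{8}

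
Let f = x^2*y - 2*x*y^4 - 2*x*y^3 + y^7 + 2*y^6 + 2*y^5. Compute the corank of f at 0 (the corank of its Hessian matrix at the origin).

2

The Hessian at 0 is [[0, 0], [0, 0]] of rank 0; hence corank 2.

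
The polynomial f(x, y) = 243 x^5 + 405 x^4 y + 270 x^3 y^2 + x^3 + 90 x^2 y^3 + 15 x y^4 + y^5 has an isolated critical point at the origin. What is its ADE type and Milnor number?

Type E_{8}, Milnor number mu = 8.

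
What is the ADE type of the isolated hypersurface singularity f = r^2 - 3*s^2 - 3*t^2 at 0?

The Hessian of f at 0 has rank 3. Corank 0: nondegenerate Morse point, so A_1.

A1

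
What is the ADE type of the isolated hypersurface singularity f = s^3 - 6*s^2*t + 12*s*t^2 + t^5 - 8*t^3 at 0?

E_8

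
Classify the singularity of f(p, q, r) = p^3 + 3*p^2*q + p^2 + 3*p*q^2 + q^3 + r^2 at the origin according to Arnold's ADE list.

A2

The Hessian of f at 0 has rank 2. Corank 1: A-series; mu = 2 gives A_2.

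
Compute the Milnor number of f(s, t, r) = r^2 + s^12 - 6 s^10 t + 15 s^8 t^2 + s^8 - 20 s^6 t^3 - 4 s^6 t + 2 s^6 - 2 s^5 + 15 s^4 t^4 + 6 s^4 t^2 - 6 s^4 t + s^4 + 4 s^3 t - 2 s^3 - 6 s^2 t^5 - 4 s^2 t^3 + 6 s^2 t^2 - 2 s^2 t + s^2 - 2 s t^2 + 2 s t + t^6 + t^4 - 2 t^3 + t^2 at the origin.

The Hessian of f at 0 has rank 2. Corank 1: A-series; mu = 5 gives A_5.

5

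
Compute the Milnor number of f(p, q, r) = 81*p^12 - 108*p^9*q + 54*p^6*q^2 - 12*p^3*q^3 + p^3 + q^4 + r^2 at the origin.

6

The Hessian of f at 0 has rank 1. Corank 2; j^3 = p^3 is a perfect cube, so E-series; the 4-jet and mu = 6 give E_6.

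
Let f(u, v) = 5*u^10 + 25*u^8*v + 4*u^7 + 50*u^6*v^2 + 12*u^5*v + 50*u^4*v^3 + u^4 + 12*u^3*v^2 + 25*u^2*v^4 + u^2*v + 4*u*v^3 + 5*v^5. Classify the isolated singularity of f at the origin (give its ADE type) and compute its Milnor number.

Type D_{6}, Milnor number mu = 6.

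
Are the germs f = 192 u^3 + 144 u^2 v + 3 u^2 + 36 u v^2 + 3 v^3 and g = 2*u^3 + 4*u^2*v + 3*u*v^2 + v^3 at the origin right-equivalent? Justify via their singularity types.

No.

The Hessian of f at 0 has rank 1. Corank 1: A-series; mu = 2 gives A_2. The Hessian of g at 0 has rank 0. Corank 2; j^3 = (u + v)*(2*u^2 + 2*u*v + v^2) splits into three distinct lines over C (the quadratic factor has nonzero discriminant), so D_4. f is A_2 but g is D_4, hence not right-equivalent.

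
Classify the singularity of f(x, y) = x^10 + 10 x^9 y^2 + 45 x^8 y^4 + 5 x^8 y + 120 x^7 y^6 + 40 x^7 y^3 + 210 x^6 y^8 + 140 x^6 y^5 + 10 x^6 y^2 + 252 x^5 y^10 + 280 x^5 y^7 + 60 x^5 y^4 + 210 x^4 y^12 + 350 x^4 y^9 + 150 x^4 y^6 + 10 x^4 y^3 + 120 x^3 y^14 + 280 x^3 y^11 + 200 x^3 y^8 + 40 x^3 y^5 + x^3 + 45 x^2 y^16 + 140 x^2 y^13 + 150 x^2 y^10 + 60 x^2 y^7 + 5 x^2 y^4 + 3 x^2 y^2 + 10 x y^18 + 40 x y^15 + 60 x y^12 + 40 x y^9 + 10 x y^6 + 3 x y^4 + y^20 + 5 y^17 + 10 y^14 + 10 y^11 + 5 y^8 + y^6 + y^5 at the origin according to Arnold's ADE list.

E_{8}

The Hessian of f at 0 has rank 0. Corank 2; j^3 = x^3 is a perfect cube, so E-series; the 5-jet and mu = 8 give E_8.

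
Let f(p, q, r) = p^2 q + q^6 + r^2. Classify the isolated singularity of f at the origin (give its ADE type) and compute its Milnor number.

The Hessian of f at 0 has rank 1. Corank 2; j^3 = p^2*q has shape L^2 M (L != M), so D-series; mu = 7 gives D_7.

Type D7, Milnor number mu = 7.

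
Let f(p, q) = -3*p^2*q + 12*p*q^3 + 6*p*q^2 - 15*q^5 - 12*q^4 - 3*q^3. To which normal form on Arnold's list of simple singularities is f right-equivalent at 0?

The Hessian of f at 0 is [[0, 0], [0, 0]] with rank 0, so corank 2. A Groebner basis of the Jacobian ideal J(f) in C{p,q} is {p^3 + 6*p^2 - 25*p*q/2 + 13*q^2/2, p^2*q + 4*p^2 - 17*p*q/2 + 9*q^2/2, 2*p^2 + p*q^2 - 9*p*q/2 + 5*q^2/2, -p*q/2 + q^3 + q^2/2}; counting standard monomials gives mu = 6. Corank 2; j^3 = -3*q*(p - q)^2 has shape L^2 M (L != M), so D-series; mu = 6 gives D_6.

D_{6}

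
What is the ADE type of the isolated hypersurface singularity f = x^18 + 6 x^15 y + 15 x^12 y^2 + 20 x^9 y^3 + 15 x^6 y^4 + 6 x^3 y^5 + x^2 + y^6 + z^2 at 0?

A_5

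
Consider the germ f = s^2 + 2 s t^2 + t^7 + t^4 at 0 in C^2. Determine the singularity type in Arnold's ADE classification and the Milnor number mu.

Type A6, Milnor number mu = 6.

The Hessian of f at 0 has rank 1. Corank 1: A-series; mu = 6 gives A_6.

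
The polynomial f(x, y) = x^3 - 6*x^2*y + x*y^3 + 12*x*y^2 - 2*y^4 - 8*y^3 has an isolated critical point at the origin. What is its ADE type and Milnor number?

Type E_7, Milnor number mu = 7.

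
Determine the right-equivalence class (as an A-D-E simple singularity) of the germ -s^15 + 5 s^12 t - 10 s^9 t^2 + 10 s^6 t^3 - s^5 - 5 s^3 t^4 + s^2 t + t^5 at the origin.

The Hessian of f at 0 has rank 0. Corank 2; j^3 = s^2*t has shape L^2 M (L != M), so D-series; mu = 6 gives D_6.

D6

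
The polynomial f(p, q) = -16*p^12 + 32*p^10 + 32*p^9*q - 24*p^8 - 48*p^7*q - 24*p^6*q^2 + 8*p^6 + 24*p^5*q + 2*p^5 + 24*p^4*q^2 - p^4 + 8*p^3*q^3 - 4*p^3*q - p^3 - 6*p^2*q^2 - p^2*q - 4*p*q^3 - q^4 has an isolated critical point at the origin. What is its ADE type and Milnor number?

Type D_5, Milnor number mu = 5.

The Hessian of f at 0 is [[0, 0], [0, 0]] with rank 0, so corank 2. A Groebner basis of the Jacobian ideal J(f) in C{p,q} is {p*q^2, -p*q/4 + q^3, p^2 + p*q}; counting standard monomials gives mu = 5. Corank 2; j^3 = -p^2*(p + q) has shape L^2 M (L != M), so D-series; mu = 5 gives D_5.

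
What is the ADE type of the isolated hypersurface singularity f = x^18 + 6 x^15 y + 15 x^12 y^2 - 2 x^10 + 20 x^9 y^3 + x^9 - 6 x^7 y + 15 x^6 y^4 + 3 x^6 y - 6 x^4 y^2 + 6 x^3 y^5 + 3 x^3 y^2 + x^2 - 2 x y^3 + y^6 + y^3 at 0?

A_2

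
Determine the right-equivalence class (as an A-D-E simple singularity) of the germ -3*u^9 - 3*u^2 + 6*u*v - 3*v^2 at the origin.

The Hessian of f at 0 has rank 1. Corank 1: A-series; mu = 8 gives A_8.

A_{8}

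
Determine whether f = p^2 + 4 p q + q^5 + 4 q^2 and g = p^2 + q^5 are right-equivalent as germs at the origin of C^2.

Yes.

The Hessian of f at 0 is [[2, 4], [4, 8]] with rank 1, so corank 1. A Groebner basis of the Jacobian ideal J(f) in C{p,q} is {q^4, p + 2*q}; counting standard monomials gives mu = 4. Corank 1: A-series; mu = 4 gives A_4. The Hessian of g at 0 is [[2, 0], [0, 0]] with rank 1, so corank 1. A Groebner basis of the Jacobian ideal J(g) in C{p,q} is {q^4, p}; counting standard monomials gives mu = 4. Corank 1: A-series; mu = 4 gives A_4. Both have type A_4, hence right-equivalent.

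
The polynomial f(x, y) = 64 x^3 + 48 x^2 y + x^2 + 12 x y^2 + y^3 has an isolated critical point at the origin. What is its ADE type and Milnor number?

The Hessian of f at 0 is [[2, 0], [0, 0]] with rank 1, so corank 1. A Groebner basis of the Jacobian ideal J(f) in C{x,y} is {y^2, x}; counting standard monomials gives mu = 2. Corank 1: A-series; mu = 2 gives A_2.

Type A_{2}, Milnor number mu = 2.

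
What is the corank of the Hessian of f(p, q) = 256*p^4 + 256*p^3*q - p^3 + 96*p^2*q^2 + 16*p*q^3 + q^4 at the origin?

The Hessian at 0 is [[0, 0], [0, 0]] of rank 0; hence corank 2.

2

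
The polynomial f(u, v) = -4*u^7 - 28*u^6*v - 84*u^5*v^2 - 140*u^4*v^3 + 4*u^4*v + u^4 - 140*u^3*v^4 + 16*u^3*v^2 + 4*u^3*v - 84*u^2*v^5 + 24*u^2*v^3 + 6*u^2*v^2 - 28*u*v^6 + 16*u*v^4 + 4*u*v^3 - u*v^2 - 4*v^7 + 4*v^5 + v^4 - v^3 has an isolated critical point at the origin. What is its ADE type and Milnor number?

Type D5, Milnor number mu = 5.

The Hessian of f at 0 has rank 0. Corank 2; j^3 = -v^2*(u + v) has shape L^2 M (L != M), so D-series; mu = 5 gives D_5.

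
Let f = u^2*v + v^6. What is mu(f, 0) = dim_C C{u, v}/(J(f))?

7

The Hessian of f at 0 has rank 0. Corank 2; j^3 = u^2*v has shape L^2 M (L != M), so D-series; mu = 7 gives D_7.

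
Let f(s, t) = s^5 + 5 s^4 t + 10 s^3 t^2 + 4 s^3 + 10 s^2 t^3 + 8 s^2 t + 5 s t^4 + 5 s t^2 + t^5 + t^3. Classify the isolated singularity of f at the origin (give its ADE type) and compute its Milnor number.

The Hessian of f at 0 is [[0, 0], [0, 0]] with rank 0, so corank 2. A Groebner basis of the Jacobian ideal J(f) in C{s,t} is {-32*s*t/5 + t^4 - 16*t^2/5, s*t^2 + t^3/2, s^2 + 3*s*t/2 + t^2/2}; counting standard monomials gives mu = 6. Corank 2; j^3 = (s + t)*(2*s + t)^2 has shape L^2 M (L != M), so D-series; mu = 6 gives D_6.

Type D_6, Milnor number mu = 6.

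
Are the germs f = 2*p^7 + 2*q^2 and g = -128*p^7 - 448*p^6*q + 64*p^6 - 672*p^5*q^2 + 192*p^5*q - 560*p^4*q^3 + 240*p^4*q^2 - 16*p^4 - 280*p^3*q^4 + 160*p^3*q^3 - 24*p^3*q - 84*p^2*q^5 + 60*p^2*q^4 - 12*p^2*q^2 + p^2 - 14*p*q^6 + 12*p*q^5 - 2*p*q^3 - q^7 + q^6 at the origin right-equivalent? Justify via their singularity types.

Yes.

The Hessian of f at 0 is [[0, 0], [0, 4]] with rank 1, so corank 1. A Groebner basis of the Jacobian ideal J(f) in C{p,q} is {p^6, q}; counting standard monomials gives mu = 6. Corank 1: A-series; mu = 6 gives A_6. The Hessian of g at 0 is [[2, 0], [0, 0]] with rank 1, so corank 1. A Groebner basis of the Jacobian ideal J(g) in C{p,q} is {-p*q + q^4, p*q^2 - p/6 + q^3/6, p^2}; counting standard monomials gives mu = 6. Corank 1: A-series; mu = 6 gives A_6. Both have type A_6, hence right-equivalent.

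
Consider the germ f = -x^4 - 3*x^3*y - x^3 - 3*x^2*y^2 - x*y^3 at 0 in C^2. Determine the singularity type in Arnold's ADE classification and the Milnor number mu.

The Hessian of f at 0 is [[0, 0], [0, 0]] with rank 0, so corank 2. A Groebner basis of the Jacobian ideal J(f) in C{x,y} is {3*x^2 + y^4 + y^3, x^3, x^2*y - x^2 - y^3/3, 2*x^2 + x*y^2 + 2*y^3/3}; counting standard monomials gives mu = 7. Corank 2; j^3 = -x^3 is a perfect cube, so E-series; the 4-jet and mu = 7 give E_7.

Type E7, Milnor number mu = 7.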